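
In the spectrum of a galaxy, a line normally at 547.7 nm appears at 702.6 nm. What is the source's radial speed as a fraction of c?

λ'/λ₀ = 1.2828 > 1 (redshift), so the source is receding.
λ'/λ₀ = √((1 + β)/(1 − β)) for a receding source ⇒ β = (r² − 1)/(r² + 1) with r = λ'/λ₀.
β = (1.6456 − 1)/(1.6456 + 1) ≈ 0.244.

0.244c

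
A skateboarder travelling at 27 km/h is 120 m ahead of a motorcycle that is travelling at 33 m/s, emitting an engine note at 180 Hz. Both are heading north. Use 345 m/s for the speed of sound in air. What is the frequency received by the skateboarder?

27 km/h = 7.5 m/s.
The skateboarder is ahead, so the motorcycle is moving toward it while the skateboarder is moving away from the motorcycle.
General Doppler shift: f' = f · (v − v_o)/(v − v_s).
f' = 180 × (345 − 7.5)/(345 − 33) = 180 × 337.5/312 ≈ 195 Hz.

195 Hz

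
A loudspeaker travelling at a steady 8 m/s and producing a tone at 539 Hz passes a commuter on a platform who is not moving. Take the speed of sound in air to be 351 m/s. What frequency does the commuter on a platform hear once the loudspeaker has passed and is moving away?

Receding: f₂ = f · v/(v + v_s) = 539 × 351/359 ≈ 527 Hz.

527 Hz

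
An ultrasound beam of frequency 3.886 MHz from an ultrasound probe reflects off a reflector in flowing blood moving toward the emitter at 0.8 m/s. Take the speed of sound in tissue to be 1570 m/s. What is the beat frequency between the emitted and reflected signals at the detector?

At the reflector in flowing blood (a moving observer), f₁ = f₀ · (v + u)/v = 3.886 × 1570.8/1570 ≈ 3.88798 MHz.
On reflection it acts as a source moving toward the stationary detector: f₂ = f₁ · v/(v − u) = 3.88798 × 1570/1569.2 ≈ 3.88996 MHz.
Equivalently f₂ = f₀ · (v + u)/(v − u).
Beat frequency (with f₀ = 3886000 Hz): |f₂ − f₀| = 2u·f₀/(v − u) = 2 × 0.8 × 3886000/1569.2 ≈ 3962 Hz.

3962 Hz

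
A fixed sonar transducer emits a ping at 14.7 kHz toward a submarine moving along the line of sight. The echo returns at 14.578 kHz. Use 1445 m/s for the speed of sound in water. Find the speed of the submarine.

6.0 m/s

Double Doppler shift off a moving reflector: f₂ = f₀ · (v + u)/(v − u) (u > 0 toward emitter).
Rearranging, u = v · (f₂ − f₀)/(f₂ + f₀) = 1445 × -0.122/29.278 ≈ -6.0 m/s.
So the submarine is moving at 6.0 m/s away from the emitter.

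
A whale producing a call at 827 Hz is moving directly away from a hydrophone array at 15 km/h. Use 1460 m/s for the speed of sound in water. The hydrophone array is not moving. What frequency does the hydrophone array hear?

825 Hz

15 km/h = 4.167 m/s.
With the source moving away from a stationary observer, f' = f · v/(v + v_s).
f' = 827 × 1460/(1460 + 4.167) = 827 × 1460/1464 ≈ 825 Hz.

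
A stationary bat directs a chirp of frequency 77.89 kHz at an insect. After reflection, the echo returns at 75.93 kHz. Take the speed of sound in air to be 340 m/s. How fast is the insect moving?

4.3 m/s

Double Doppler shift off a moving reflector: f₂ = f₀ · (v + u)/(v − u) (u > 0 toward emitter).
Rearranging, u = v · (f₂ − f₀)/(f₂ + f₀) = 340 × -1.96/153.82 ≈ -4.3 m/s.
So the insect is moving at 4.3 m/s away from the emitter.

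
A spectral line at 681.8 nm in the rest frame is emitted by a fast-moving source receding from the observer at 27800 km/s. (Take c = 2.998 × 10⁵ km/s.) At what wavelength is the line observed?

β = v/c = 27800/299800 = 0.0927.
Relativistic Doppler for wavelength: λ' = λ₀ · √((1 + β)/(1 − β)).
λ' = 681.8 × √(1.0927/0.9073) = 681.8 × 1.09746 ≈ 748.2 nm.

748.2 nm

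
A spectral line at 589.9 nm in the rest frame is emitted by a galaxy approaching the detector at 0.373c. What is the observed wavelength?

Relativistic Doppler for wavelength: λ' = λ₀ · √((1 − β)/(1 + β)).
λ' = 589.9 × √(0.6270/1.3730) = 589.9 × 0.67577 ≈ 398.6 nm.

398.6 nm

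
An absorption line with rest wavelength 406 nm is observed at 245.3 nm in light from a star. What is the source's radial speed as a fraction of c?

0.465c

λ'/λ₀ = 0.6042 < 1 (blueshift), so the source is approaching.
λ'/λ₀ = √((1 − β)/(1 + β)) for an approaching source ⇒ β = (1 − r²)/(1 + r²) with r = λ'/λ₀.
β = (1 − 0.3650)/(1 + 0.3650) ≈ 0.465.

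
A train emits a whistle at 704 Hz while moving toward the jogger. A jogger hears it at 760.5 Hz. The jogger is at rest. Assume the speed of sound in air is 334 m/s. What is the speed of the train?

f' = f · v/(v − v_s) ⇒ v_s = v · |1 − f/f'|.
v_s = 334 × |1 − 704/760.5| = 334 × 0.07429 ≈ 24.8 m/s.

24.8 m/s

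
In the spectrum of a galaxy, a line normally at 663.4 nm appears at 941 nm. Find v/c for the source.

0.336

λ'/λ₀ = 1.4185 > 1 (redshift), so the source is receding.
λ'/λ₀ = √((1 + β)/(1 − β)) for a receding source ⇒ β = (r² − 1)/(r² + 1) with r = λ'/λ₀.
β = (2.0120 − 1)/(2.0120 + 1) ≈ 0.336.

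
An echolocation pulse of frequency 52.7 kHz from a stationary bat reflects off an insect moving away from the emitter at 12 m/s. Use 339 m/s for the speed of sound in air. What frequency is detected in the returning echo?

49.1 kHz

At the insect (a moving observer), f₁ = f₀ · (v − u)/v = 52.7 × 327/339 ≈ 50.8 kHz.
On reflection it acts as a source moving away from the stationary detector: f₂ = f₁ · v/(v + u) = 50.8 × 339/351 ≈ 49.1 kHz.
Equivalently f₂ = f₀ · (v − u)/(v + u).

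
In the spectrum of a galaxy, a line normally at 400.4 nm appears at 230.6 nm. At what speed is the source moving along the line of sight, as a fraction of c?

0.502c

λ'/λ₀ = 0.5759 < 1 (blueshift), so the source is approaching.
λ'/λ₀ = √((1 − β)/(1 + β)) for an approaching source ⇒ β = (1 − r²)/(1 + r²) with r = λ'/λ₀.
β = (1 − 0.3317)/(1 + 0.3317) ≈ 0.502.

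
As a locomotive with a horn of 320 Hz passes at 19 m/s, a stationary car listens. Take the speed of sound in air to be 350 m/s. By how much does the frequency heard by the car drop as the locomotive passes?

34.8 Hz

Approaching: f₁ = f · v/(v − v_s) = 320 × 350/331 ≈ 338.4 Hz.
Receding: f₂ = f · v/(v + v_s) = 320 × 350/369 ≈ 303.5 Hz.
Drop: f₁ − f₂ = 2f·v·v_s/(v² − v_s²) = 2 × 320 × 350 × 19/(350² − 19²) ≈ 34.8 Hz.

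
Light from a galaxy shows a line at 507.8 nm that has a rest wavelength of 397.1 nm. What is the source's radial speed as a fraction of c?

0.241c

λ'/λ₀ = 1.2788 > 1 (redshift), so the source is receding.
λ'/λ₀ = √((1 + β)/(1 − β)) for a receding source ⇒ β = (r² − 1)/(r² + 1) with r = λ'/λ₀.
β = (1.6353 − 1)/(1.6353 + 1) ≈ 0.241.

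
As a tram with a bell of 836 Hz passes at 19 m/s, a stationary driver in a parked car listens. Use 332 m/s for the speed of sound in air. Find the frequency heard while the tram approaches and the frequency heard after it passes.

887 Hz approaching; 791 Hz receding

Approaching: f₁ = f · v/(v − v_s) = 836 × 332/313 ≈ 887 Hz.
Receding: f₂ = f · v/(v + v_s) = 836 × 332/351 ≈ 791 Hz.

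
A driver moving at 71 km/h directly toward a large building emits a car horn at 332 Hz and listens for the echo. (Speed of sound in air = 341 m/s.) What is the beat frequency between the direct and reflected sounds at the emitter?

71 km/h = 19.72 m/s.
The large building receives the sound from a moving source: f₁ = f₀ · v/(v − v_e) = 332 × 341/321.28 ≈ 352.4 Hz.
On the return leg the driver is a moving observer: f₂ = f₁ · (v + v_e)/v = 352.4 × 360.72/341 ≈ 372.8 Hz.
Beat against the emitted tone: |f₂ − f₀| = 2v_e·f₀/(v − v_e) = 2 × 19.72 × 332/321.28 ≈ 40.8 Hz.

40.8 Hz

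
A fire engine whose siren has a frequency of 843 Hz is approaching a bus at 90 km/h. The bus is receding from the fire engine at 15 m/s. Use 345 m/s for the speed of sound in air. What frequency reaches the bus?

90 km/h = 25 m/s.
Both move, so f' = f · (v − v_o)/(v − v_s).
f' = 843 × (345 − 15)/(345 − 25) = 843 × 330/320 ≈ 869 Hz.

869 Hz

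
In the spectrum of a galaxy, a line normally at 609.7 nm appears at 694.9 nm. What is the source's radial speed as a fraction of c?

λ'/λ₀ = 1.1397 > 1 (redshift), so the source is receding.
λ'/λ₀ = √((1 + β)/(1 − β)) for a receding source ⇒ β = (r² − 1)/(r² + 1) with r = λ'/λ₀.
β = (1.2990 − 1)/(1.2990 + 1) ≈ 0.130.

0.130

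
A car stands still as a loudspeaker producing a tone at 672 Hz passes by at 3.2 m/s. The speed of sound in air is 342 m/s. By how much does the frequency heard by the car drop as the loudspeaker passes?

Approaching: f₁ = f · v/(v − v_s) = 672 × 342/338.8 ≈ 678.3 Hz.
Receding: f₂ = f · v/(v + v_s) = 672 × 342/345.2 ≈ 665.8 Hz.
Drop: f₁ − f₂ = 2f·v·v_s/(v² − v_s²) = 2 × 672 × 342 × 3.2/(342² − 3.2²) ≈ 12.6 Hz.

12.6 Hz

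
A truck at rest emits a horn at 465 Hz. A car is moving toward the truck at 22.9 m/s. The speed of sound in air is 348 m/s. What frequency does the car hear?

496 Hz

Moving observer, stationary source: f' = f · (v + v_o)/v.
f' = 465 × (348 + 22.9)/348 = 465 × 370.9/348 ≈ 496 Hz.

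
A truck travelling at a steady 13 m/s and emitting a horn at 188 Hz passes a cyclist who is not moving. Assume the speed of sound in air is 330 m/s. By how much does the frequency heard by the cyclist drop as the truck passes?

Approaching: f₁ = f · v/(v − v_s) = 188 × 330/317 ≈ 195.7 Hz.
Receding: f₂ = f · v/(v + v_s) = 188 × 330/343 ≈ 180.9 Hz.
Drop: f₁ − f₂ = 2f·v·v_s/(v² − v_s²) = 2 × 188 × 330 × 13/(330² − 13²) ≈ 14.8 Hz.

14.8 Hz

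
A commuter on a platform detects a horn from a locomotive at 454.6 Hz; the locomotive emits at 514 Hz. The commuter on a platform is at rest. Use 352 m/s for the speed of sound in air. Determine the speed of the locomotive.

f' < f, so the locomotive is receding.
f' = f · v/(v + v_s) ⇒ v_s = v · |1 − f/f'|.
v_s = 352 × |1 − 514/454.6| = 352 × 0.1307 ≈ 46 m/s.

46 m/s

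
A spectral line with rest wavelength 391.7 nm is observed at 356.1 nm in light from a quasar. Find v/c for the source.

λ'/λ₀ = 0.9091 < 1 (blueshift), so the source is approaching.
λ'/λ₀ = √((1 − β)/(1 + β)) for an approaching source ⇒ β = (1 − r²)/(1 + r²) with r = λ'/λ₀.
β = (1 − 0.8265)/(1 + 0.8265) ≈ 0.095.

0.095c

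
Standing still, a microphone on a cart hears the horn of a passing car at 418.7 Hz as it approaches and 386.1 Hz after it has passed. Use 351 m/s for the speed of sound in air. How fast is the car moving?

14.2 m/s

f₁/f₂ = (v + v_s)/(v − v_s), so v_s = v · (f₁ − f₂)/(f₁ + f₂).
v_s = 351 × (418.7 − 386.1)/(418.7 + 386.1) = 351 × 32.6/804.8 ≈ 14.2 m/s.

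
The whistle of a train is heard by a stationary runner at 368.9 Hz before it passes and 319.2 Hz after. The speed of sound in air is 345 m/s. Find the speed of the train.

f₁/f₂ = (v + v_s)/(v − v_s), so v_s = v · (f₁ − f₂)/(f₁ + f₂).
v_s = 345 × (368.9 − 319.2)/(368.9 + 319.2) = 345 × 49.7/688.1 ≈ 24.9 m/s.

24.9 m/s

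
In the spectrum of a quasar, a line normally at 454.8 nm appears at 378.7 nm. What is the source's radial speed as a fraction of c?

0.181c

λ'/λ₀ = 0.8327 < 1 (blueshift), so the source is approaching.
λ'/λ₀ = √((1 − β)/(1 + β)) for an approaching source ⇒ β = (1 − r²)/(1 + r²) with r = λ'/λ₀.
β = (1 − 0.6933)/(1 + 0.6933) ≈ 0.181.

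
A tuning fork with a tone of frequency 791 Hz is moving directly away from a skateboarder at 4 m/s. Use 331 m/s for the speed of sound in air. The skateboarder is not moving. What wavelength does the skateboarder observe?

With the source moving away from a stationary observer, f' = f · v/(v + v_s).
f' = 791 × 331/(331 + 4) ≈ 782 Hz.
λ' = v/f' = 331/781.555 ≈ 42.4 cm.

42.4 cm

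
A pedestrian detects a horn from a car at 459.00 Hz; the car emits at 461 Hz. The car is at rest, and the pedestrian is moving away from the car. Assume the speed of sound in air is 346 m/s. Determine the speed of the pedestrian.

f' = f · (v − v_o)/v ⇒ v_o = v · |f'/f − 1|.
v_o = 346 × |459.00/461 − 1| = 346 × 0.004338 ≈ 1.50 m/s.

1.50 m/s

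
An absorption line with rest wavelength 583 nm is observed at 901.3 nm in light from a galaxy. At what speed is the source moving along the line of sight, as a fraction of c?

0.410

λ'/λ₀ = 1.5460 > 1 (redshift), so the source is receding.
λ'/λ₀ = √((1 + β)/(1 − β)) for a receding source ⇒ β = (r² − 1)/(r² + 1) with r = λ'/λ₀.
β = (2.3900 − 1)/(2.3900 + 1) ≈ 0.410.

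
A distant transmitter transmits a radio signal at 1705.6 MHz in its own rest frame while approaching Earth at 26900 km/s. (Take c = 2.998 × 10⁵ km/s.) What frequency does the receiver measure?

1866.2 MHz

β = v/c = 26900/299800 = 0.0897.
Relativistic Doppler for frequency: f' = f₀ · √((1 + β)/(1 − β)).
f' = 1705.6 × √(1.0897/0.9103) = 1705.6 × 1.09414 ≈ 1866.2 MHz.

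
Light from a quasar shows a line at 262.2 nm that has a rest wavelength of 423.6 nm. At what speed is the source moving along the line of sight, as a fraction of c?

0.446

λ'/λ₀ = 0.6190 < 1 (blueshift), so the source is approaching.
λ'/λ₀ = √((1 − β)/(1 + β)) for an approaching source ⇒ β = (1 − r²)/(1 + r²) with r = λ'/λ₀.
β = (1 − 0.3831)/(1 + 0.3831) ≈ 0.446.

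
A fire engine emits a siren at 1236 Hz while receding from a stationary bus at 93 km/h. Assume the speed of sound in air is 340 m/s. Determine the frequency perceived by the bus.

1149 Hz

93 km/h = 25.83 m/s.
With the source moving away from a stationary observer, f' = f · v/(v + v_s).
f' = 1236 × 340/(340 + 25.83) = 1236 × 340/365.8 ≈ 1149 Hz.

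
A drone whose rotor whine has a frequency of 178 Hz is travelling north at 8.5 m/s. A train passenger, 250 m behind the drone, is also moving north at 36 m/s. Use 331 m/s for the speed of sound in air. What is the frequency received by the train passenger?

192 Hz

The train passenger is behind, so the drone is moving away from it while the train passenger is moving toward the drone.
Both move, so f' = f · (v + v_o)/(v + v_s).
f' = 178 × (331 + 36)/(331 + 8.5) = 178 × 367/339.5 ≈ 192 Hz.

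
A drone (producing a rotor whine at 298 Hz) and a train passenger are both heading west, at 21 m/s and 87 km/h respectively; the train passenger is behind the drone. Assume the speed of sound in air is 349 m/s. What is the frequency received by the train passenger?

87 km/h = 24.17 m/s.
The train passenger is behind, so the drone is moving away from it while the train passenger is moving toward the drone.
General Doppler shift: f' = f · (v + v_o)/(v + v_s).
f' = 298 × (349 + 24.17)/(349 + 21) = 298 × 373.17/370 ≈ 301 Hz.

301 Hz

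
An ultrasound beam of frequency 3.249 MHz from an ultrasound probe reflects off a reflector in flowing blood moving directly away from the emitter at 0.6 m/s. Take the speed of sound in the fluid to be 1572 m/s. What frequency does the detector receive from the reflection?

The reflector in flowing blood first receives the wave as a moving observer: f₁ = f₀ · (v − u)/v = 3.249 × (1572 − 0.6)/1572 ≈ 3.248 MHz.
The reflection then acts as a moving source: f₂ = f₁ · v/(v + u) ≈ 3.247 MHz.

3.247 MHz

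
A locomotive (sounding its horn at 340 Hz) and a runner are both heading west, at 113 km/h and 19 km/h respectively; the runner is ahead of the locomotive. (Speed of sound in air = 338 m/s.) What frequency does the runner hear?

113 km/h = 31.39 m/s; 19 km/h = 5.278 m/s.
The runner is ahead, so the locomotive is moving toward it while the runner is moving away from the locomotive.
General Doppler shift: f' = f · (v − v_o)/(v − v_s).
f' = 340 × (338 − 5.278)/(338 − 31.39) = 340 × 332.72/306.61 ≈ 369 Hz.

369 Hz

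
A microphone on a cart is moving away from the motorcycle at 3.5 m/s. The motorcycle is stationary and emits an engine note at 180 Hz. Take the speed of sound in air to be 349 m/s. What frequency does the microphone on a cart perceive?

178 Hz

Moving observer, stationary source: f' = f · (v − v_o)/v.
f' = 180 × (349 − 3.5)/349 = 180 × 345.5/349 ≈ 178 Hz.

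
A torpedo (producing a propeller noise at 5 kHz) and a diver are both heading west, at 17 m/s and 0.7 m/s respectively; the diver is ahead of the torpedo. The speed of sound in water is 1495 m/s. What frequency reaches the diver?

5.06 kHz

The diver is ahead, so the torpedo is moving toward it while the diver is moving away from the torpedo.
With source approaching and observer receding, f' = f · (v − v_o)/(v − v_s).
f' = 5 × (1495 − 0.7)/(1495 − 17) = 5 × 1494.3/1478 ≈ 5.06 kHz.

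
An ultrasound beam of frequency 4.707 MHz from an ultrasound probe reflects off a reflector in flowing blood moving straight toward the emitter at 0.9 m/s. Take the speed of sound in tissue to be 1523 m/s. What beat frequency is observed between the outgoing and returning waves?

5566 Hz

At the reflector in flowing blood (a moving observer), f₁ = f₀ · (v + u)/v = 4.707 × 1523.9/1523 ≈ 4.70978 MHz.
On reflection it acts as a source moving toward the stationary detector: f₂ = f₁ · v/(v − u) = 4.70978 × 1523/1522.1 ≈ 4.71257 MHz.
Beat frequency (with f₀ = 4707000 Hz): |f₂ − f₀| = 2u·f₀/(v − u) = 2 × 0.9 × 4707000/1522.1 ≈ 5566 Hz.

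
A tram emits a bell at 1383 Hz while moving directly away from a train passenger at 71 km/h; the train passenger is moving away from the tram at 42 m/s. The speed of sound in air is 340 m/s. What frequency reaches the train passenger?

71 km/h = 19.72 m/s.
With source receding and observer receding, f' = f · (v − v_o)/(v + v_s).
f' = 1383 × (340 − 42)/(340 + 19.72) = 1383 × 298/359.72 ≈ 1146 Hz.

1146 Hz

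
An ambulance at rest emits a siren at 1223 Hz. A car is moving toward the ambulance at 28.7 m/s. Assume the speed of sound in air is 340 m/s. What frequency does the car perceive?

Only the observer moves, toward the source, so f' = f · (v + v_o)/v.
f' = 1223 × (340 + 28.7)/340 = 1223 × 368.7/340 ≈ 1326 Hz.

1326 Hz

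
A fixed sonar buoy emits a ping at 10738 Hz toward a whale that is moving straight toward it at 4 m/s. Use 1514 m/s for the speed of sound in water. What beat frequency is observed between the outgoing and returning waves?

At the whale (a moving observer), f₁ = f₀ · (v + u)/v = 10738 × 1518/1514 ≈ 10766.4 Hz.
On reflection it acts as a source moving toward the stationary detector: f₂ = f₁ · v/(v − u) = 10766.4 × 1514/1510 ≈ 10794.9 Hz.
Beat frequency: |f₂ − f₀| = 2u·f₀/(v − u) = 2 × 4 × 10738/1510 ≈ 56.9 Hz.

56.9 Hz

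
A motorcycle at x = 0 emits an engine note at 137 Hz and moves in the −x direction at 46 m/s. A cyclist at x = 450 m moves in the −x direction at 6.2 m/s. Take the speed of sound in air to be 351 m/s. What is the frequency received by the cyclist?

The observer lies on the +x side, so the source is heading away from the observer and the observer is heading toward the source.
With source receding and observer approaching, f' = f · (v + v_o)/(v + v_s).
f' = 137 × (351 + 6.2)/(351 + 46) = 137 × 357.2/397 ≈ 123 Hz.

123 Hz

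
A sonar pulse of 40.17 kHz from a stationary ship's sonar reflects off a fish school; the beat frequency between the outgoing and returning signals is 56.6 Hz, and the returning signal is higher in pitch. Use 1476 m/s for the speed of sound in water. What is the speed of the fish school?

Double Doppler shift off a moving reflector: f₂ = f₀ · (v + u)/(v − u) (u > 0 toward emitter).
Returning signal is higher, so f₂ = f₀ + Δf = 40170 + 56.6 = 40226.6 Hz.
Rearranging, u = v · (f₂ − f₀)/(f₂ + f₀) = 1476 × 56.6/80396.6 ≈ 1.04 m/s.
So the fish school is moving at 1.04 m/s toward the emitter.

1.04 m/s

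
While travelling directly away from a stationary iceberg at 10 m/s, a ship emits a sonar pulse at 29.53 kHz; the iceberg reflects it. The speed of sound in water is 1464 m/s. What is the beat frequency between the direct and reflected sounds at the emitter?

401 Hz

The iceberg receives the sound from a moving source: f₁ = f₀ · v/(v + v_e) = 29.53 × 1464/1474 ≈ 29.330 kHz.
On the return leg the ship is a moving observer: f₂ = f₁ · (v − v_e)/v = 29.330 × 1454/1464 ≈ 29.129 kHz.
Equivalently f₂ = f₀ · (v − v_e)/(v + v_e).
Beat against the emitted tone (with f₀ = 29530 Hz): |f₂ − f₀| = 2v_e·f₀/(v + v_e) = 2 × 10 × 29530/1474 ≈ 401 Hz.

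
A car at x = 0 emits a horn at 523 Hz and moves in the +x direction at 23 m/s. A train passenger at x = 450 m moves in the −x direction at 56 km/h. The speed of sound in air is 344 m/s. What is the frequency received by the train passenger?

586 Hz

56 km/h = 15.56 m/s.
The observer lies on the +x side, so the source is heading toward the observer and the observer is heading toward the source.
Both move, so f' = f · (v + v_o)/(v − v_s).
f' = 523 × (344 + 15.56)/(344 − 23) = 523 × 359.56/321 ≈ 586 Hz.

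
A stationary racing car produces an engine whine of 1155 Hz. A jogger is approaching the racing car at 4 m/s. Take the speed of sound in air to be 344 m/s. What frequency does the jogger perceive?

Moving observer, stationary source: f' = f · (v + v_o)/v.
f' = 1155 × (344 + 4)/344 = 1155 × 348/344 ≈ 1168 Hz.

1168 Hz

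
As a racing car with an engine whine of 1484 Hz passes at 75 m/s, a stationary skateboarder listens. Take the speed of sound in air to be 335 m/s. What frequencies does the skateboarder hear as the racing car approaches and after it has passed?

Approaching: f₁ = f · v/(v − v_s) = 1484 × 335/260 ≈ 1912 Hz.
Receding: f₂ = f · v/(v + v_s) = 1484 × 335/410 ≈ 1213 Hz.

1912 Hz approaching; 1213 Hz receding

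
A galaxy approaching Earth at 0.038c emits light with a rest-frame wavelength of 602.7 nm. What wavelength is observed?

580.2 nm

Relativistic Doppler for wavelength: λ' = λ₀ · √((1 − β)/(1 + β)).
λ' = 602.7 × √(0.9620/1.0380) = 602.7 × 0.96270 ≈ 580.2 nm.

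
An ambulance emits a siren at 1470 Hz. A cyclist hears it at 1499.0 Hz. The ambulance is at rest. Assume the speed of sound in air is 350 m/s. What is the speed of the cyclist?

6.9 m/s

f' > f, so the cyclist is approaching.
f' = f · (v + v_o)/v ⇒ v_o = v · |f'/f − 1|.
v_o = 350 × |1499.0/1470 − 1| = 350 × 0.01973 ≈ 6.9 m/s.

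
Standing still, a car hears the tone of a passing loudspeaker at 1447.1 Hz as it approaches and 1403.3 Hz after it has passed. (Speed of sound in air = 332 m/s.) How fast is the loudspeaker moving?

5.1 m/s

f₁/f₂ = (v + v_s)/(v − v_s), so v_s = v · (f₁ − f₂)/(f₁ + f₂).
v_s = 332 × (1447.1 − 1403.3)/(1447.1 + 1403.3) = 332 × 43.8/2850.4 ≈ 5.1 m/s.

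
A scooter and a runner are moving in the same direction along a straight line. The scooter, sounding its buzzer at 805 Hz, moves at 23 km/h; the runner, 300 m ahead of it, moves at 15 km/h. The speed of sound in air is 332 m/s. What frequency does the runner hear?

23 km/h = 6.389 m/s; 15 km/h = 4.167 m/s.
The runner is ahead, so the scooter is moving toward it while the runner is moving away from the scooter.
General Doppler shift: f' = f · (v − v_o)/(v − v_s).
f' = 805 × (332 − 4.167)/(332 − 6.389) = 805 × 327.83/325.61 ≈ 810 Hz.

810 Hz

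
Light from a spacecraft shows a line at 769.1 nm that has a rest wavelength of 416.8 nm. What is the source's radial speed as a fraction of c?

0.546c

λ'/λ₀ = 1.8452 > 1 (redshift), so the source is receding.
λ'/λ₀ = √((1 + β)/(1 − β)) for a receding source ⇒ β = (r² − 1)/(r² + 1) with r = λ'/λ₀.
β = (3.4049 − 1)/(3.4049 + 1) ≈ 0.546.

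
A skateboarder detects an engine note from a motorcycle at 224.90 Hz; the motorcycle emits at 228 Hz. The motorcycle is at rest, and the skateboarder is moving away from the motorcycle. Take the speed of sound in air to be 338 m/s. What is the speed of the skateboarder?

f' = f · (v − v_o)/v ⇒ v_o = v · |f'/f − 1|.
v_o = 338 × |224.90/228 − 1| = 338 × 0.0136 ≈ 4.6 m/s.

4.6 m/s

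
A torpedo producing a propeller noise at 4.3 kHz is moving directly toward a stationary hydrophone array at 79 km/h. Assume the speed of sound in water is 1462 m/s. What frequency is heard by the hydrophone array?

79 km/h = 21.94 m/s.
Moving source, stationary observer: f' = f · v/(v − v_s) since the source is approaching.
f' = 4.3 × 1462/(1462 − 21.94) = 4.3 × 1462/1440 ≈ 4.37 kHz.

4.37 kHz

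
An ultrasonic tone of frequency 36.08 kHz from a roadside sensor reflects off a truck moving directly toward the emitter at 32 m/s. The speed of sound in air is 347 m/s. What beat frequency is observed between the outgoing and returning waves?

7331 Hz

At the truck (a moving observer), f₁ = f₀ · (v + u)/v = 36.08 × 379/347 ≈ 39.41 kHz.
The reflection then acts as a moving source: f₂ = f₁ · v/(v − u) ≈ 43.41 kHz.
Equivalently f₂ = f₀ · (v + u)/(v − u).
Beat frequency (with f₀ = 36080 Hz): |f₂ − f₀| = 2u·f₀/(v − u) = 2 × 32 × 36080/315 ≈ 7331 Hz.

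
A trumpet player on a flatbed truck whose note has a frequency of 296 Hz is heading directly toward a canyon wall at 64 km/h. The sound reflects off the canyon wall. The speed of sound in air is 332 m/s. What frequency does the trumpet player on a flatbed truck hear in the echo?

329 Hz

64 km/h = 17.78 m/s.
The canyon wall receives the sound from a moving source: f₁ = f₀ · v/(v − v_e) = 296 × 332/314.22 ≈ 313 Hz.
On the return leg the trumpet player on a flatbed truck is a moving observer: f₂ = f₁ · (v + v_e)/v = 313 × 349.78/332 ≈ 329 Hz.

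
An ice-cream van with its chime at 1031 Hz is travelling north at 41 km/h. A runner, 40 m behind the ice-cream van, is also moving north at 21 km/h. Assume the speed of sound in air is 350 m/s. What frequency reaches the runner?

41 km/h = 11.39 m/s; 21 km/h = 5.833 m/s.
The runner is behind, so the ice-cream van is moving away from it while the runner is moving toward the ice-cream van.
With source receding and observer approaching, f' = f · (v + v_o)/(v + v_s).
f' = 1031 × (350 + 5.833)/(350 + 11.39) = 1031 × 355.83/361.39 ≈ 1015 Hz.

1015 Hz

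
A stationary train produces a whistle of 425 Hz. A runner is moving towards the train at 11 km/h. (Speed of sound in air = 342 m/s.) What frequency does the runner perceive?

11 km/h = 3.056 m/s.
Moving observer, stationary source: f' = f · (v + v_o)/v.
f' = 425 × (342 + 3.056)/342 = 425 × 345.06/342 ≈ 429 Hz.

429 Hz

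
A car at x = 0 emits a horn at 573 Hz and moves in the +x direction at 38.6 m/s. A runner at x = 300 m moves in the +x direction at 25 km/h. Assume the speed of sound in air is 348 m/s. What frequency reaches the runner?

632 Hz

25 km/h = 6.944 m/s.
The observer lies on the +x side, so the source is heading toward the observer and the observer is heading away from the source.
Both move, so f' = f · (v − v_o)/(v − v_s).
f' = 573 × (348 − 6.944)/(348 − 38.6) = 573 × 341.06/309.4 ≈ 632 Hz.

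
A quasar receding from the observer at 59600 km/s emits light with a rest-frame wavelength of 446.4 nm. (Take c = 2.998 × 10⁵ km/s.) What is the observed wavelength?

β = v/c = 59600/299800 = 0.1988.
Relativistic Doppler for wavelength: λ' = λ₀ · √((1 + β)/(1 − β)).
λ' = 446.4 × √(1.1988/0.8012) = 446.4 × 1.22321 ≈ 546.0 nm.

546.0 nm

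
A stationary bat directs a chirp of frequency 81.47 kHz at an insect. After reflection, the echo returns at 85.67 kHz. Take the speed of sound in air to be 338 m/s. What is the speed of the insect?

8.5 m/s

Double Doppler shift off a moving reflector: f₂ = f₀ · (v + u)/(v − u) (u > 0 toward emitter).
Rearranging, u = v · (f₂ − f₀)/(f₂ + f₀) = 338 × 4.20/167.14 ≈ 8.5 m/s.
So the insect is moving at 8.5 m/s toward the emitter.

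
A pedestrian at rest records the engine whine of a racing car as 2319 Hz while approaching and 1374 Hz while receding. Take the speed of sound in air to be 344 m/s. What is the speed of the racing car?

f₁/f₂ = (v + v_s)/(v − v_s), so v_s = v · (f₁ − f₂)/(f₁ + f₂).
v_s = 344 × (2319 − 1374)/(2319 + 1374) = 344 × 945/3693 ≈ 88 m/s.

88 m/s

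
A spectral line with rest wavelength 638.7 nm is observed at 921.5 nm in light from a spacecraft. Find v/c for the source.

0.351c

λ'/λ₀ = 1.4428 > 1 (redshift), so the source is receding.
λ'/λ₀ = √((1 + β)/(1 − β)) for a receding source ⇒ β = (r² − 1)/(r² + 1) with r = λ'/λ₀.
β = (2.0816 − 1)/(2.0816 + 1) ≈ 0.351.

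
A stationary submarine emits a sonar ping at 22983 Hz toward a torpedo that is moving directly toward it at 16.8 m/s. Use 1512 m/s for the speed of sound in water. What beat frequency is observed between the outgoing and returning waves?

516 Hz

At the torpedo (a moving observer), f₁ = f₀ · (v + u)/v = 22983 × 1528.8/1512 ≈ 23238 Hz.
On reflection it acts as a source moving toward the stationary detector: f₂ = f₁ · v/(v − u) = 23238 × 1512/1495.2 ≈ 23499 Hz.
Equivalently f₂ = f₀ · (v + u)/(v − u).
Beat frequency: |f₂ − f₀| = 2u·f₀/(v − u) = 2 × 16.8 × 22983/1495.2 ≈ 516 Hz.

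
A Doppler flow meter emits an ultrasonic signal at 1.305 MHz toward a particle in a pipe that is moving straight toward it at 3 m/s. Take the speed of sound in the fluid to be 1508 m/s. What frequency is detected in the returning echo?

At the particle in a pipe (a moving observer), f₁ = f₀ · (v + u)/v = 1.305 × 1511/1508 ≈ 1.3076 MHz.
The reflection then acts as a moving source: f₂ = f₁ · v/(v − u) ≈ 1.3102 MHz.

1.3102 MHz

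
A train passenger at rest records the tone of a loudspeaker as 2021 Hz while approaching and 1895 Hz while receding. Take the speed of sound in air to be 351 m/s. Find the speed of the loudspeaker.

11.3 m/s

f₁/f₂ = (v + v_s)/(v − v_s), so v_s = v · (f₁ − f₂)/(f₁ + f₂).
v_s = 351 × (2021 − 1895)/(2021 + 1895) = 351 × 126/3916 ≈ 11.3 m/s.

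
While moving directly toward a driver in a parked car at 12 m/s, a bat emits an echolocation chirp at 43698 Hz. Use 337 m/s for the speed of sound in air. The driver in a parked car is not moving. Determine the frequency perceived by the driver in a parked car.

45311 Hz

Moving source, stationary observer: f' = f · v/(v − v_s) since the source is approaching.
f' = 43698 × 337/(337 − 12) = 43698 × 337/325 ≈ 45311 Hz.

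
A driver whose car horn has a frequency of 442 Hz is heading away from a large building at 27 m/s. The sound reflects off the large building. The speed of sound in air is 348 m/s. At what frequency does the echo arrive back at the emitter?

The large building receives the sound from a moving source: f₁ = f₀ · v/(v + v_e) = 442 × 348/375 ≈ 410 Hz.
On the return leg the driver is a moving observer: f₂ = f₁ · (v − v_e)/v = 410 × 321/348 ≈ 378 Hz.

378 Hz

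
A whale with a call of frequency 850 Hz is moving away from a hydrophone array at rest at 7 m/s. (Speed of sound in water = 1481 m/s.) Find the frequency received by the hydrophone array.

846 Hz

With the source moving away from a stationary observer, f' = f · v/(v + v_s).
f' = 850 × 1481/(1481 + 7) = 850 × 1481/1488 ≈ 846 Hz.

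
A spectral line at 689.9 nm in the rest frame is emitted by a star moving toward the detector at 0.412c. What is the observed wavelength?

445.2 nm

Relativistic Doppler for wavelength: λ' = λ₀ · √((1 − β)/(1 + β)).
λ' = 689.9 × √(0.5880/1.4120) = 689.9 × 0.64531 ≈ 445.2 nm.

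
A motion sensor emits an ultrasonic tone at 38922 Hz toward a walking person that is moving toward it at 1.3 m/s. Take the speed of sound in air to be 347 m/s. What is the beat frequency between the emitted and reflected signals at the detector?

293 Hz

At the walking person (a moving observer), f₁ = f₀ · (v + u)/v = 38922 × 348.3/347 ≈ 39068 Hz.
On reflection it acts as a source moving toward the stationary detector: f₂ = f₁ · v/(v − u) = 39068 × 347/345.7 ≈ 39215 Hz.
Equivalently f₂ = f₀ · (v + u)/(v − u).
Beat frequency: |f₂ − f₀| = 2u·f₀/(v − u) = 2 × 1.3 × 38922/345.7 ≈ 293 Hz.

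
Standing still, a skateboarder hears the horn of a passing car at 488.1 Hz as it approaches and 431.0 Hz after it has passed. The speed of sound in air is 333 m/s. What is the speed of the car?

20.7 m/s

f₁/f₂ = (v + v_s)/(v − v_s), so v_s = v · (f₁ − f₂)/(f₁ + f₂).
v_s = 333 × (488.1 − 431.0)/(488.1 + 431.0) = 333 × 57.1/919.1 ≈ 20.7 m/s.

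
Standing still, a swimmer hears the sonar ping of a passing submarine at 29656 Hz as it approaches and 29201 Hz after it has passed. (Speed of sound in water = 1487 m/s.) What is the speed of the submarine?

f₁/f₂ = (v + v_s)/(v − v_s), so v_s = v · (f₁ − f₂)/(f₁ + f₂).
v_s = 1487 × (29656 − 29201)/(29656 + 29201) = 1487 × 455/58857 ≈ 11.5 m/s.

11.5 m/s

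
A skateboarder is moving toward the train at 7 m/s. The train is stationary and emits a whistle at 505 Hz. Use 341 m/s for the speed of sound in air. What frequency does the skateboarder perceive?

Only the observer moves, toward the source, so f' = f · (v + v_o)/v.
f' = 505 × (341 + 7)/341 = 505 × 348/341 ≈ 515 Hz.

515 Hz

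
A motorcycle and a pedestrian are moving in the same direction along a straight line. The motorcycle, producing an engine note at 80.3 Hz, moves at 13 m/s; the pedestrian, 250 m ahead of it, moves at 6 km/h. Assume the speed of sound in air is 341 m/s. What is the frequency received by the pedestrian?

83 Hz

6 km/h = 1.667 m/s.
The pedestrian is ahead, so the motorcycle is moving toward it while the pedestrian is moving away from the motorcycle.
With source approaching and observer receding, f' = f · (v − v_o)/(v − v_s).
f' = 80.3 × (341 − 1.667)/(341 − 13) = 80.3 × 339.33/328 ≈ 83 Hz.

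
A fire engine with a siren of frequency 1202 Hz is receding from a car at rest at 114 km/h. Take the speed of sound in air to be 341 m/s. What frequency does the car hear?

114 km/h = 31.67 m/s.
Moving source, stationary observer: f' = f · v/(v + v_s) since the source is receding.
f' = 1202 × 341/(341 + 31.67) = 1202 × 341/372.7 ≈ 1100 Hz.

1100 Hz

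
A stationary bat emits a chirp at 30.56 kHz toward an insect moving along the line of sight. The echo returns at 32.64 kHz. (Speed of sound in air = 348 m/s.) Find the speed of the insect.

Double Doppler shift off a moving reflector: f₂ = f₀ · (v + u)/(v − u) (u > 0 toward emitter).
Rearranging, u = v · (f₂ − f₀)/(f₂ + f₀) = 348 × 2.08/63.20 ≈ 11.5 m/s.
So the insect is moving at 11.5 m/s toward the emitter.

11.5 m/s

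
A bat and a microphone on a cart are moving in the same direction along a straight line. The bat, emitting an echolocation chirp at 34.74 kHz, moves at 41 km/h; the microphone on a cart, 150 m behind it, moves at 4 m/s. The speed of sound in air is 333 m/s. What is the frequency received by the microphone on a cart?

41 km/h = 11.39 m/s.
The microphone on a cart is behind, so the bat is moving away from it while the microphone on a cart is moving toward the bat.
General Doppler shift: f' = f · (v + v_o)/(v + v_s).
f' = 34.74 × (333 + 4)/(333 + 11.39) = 34.74 × 337/344.39 ≈ 34.0 kHz.

34.0 kHz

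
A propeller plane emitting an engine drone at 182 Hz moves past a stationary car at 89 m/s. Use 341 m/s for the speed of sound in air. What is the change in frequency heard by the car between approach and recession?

102 Hz

Approaching: f₁ = f · v/(v − v_s) = 182 × 341/252 ≈ 246 Hz.
Receding: f₂ = f · v/(v + v_s) = 182 × 341/430 ≈ 144 Hz.
Drop: f₁ − f₂ = 2f·v·v_s/(v² − v_s²) = 2 × 182 × 341 × 89/(341² − 89²) ≈ 102 Hz.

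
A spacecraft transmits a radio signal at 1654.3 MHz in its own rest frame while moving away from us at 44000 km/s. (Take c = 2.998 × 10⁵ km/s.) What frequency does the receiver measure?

1427.0 MHz

β = v/c = 44000/299800 = 0.1468.
Relativistic Doppler for frequency: f' = f₀ · √((1 − β)/(1 + β)).
f' = 1654.3 × √(0.8532/1.1468) = 1654.3 × 0.86258 ≈ 1427.0 MHz.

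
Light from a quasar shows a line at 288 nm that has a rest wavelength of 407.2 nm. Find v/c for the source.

λ'/λ₀ = 0.7073 < 1 (blueshift), so the source is approaching.
λ'/λ₀ = √((1 − β)/(1 + β)) for an approaching source ⇒ β = (1 − r²)/(1 + r²) with r = λ'/λ₀.
β = (1 − 0.5002)/(1 + 0.5002) ≈ 0.333.

0.333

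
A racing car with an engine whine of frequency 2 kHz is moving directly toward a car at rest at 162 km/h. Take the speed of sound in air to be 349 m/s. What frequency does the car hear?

162 km/h = 45 m/s.
With the source moving toward a stationary observer, f' = f · v/(v − v_s).
f' = 2 × 349/(349 − 45) = 2 × 349/304 ≈ 2.30 kHz.

2.30 kHz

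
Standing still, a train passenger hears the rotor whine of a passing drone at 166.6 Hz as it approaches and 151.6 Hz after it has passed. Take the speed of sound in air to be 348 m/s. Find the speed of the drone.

f₁/f₂ = (v + v_s)/(v − v_s), so v_s = v · (f₁ − f₂)/(f₁ + f₂).
v_s = 348 × (166.6 − 151.6)/(166.6 + 151.6) = 348 × 15.0/318.2 ≈ 16.4 m/s.

16.4 m/s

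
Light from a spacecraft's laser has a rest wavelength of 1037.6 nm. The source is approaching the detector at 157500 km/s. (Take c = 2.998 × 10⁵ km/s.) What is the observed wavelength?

578.8 nm

β = v/c = 157500/299800 = 0.5254.
Relativistic Doppler for wavelength: λ' = λ₀ · √((1 − β)/(1 + β)).
λ' = 1037.6 × √(0.4746/1.5254) = 1037.6 × 0.55783 ≈ 578.8 nm.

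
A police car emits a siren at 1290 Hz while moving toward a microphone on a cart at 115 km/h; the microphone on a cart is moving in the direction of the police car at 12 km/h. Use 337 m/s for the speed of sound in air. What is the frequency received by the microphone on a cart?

1439 Hz

115 km/h = 31.94 m/s; 12 km/h = 3.333 m/s.
Both move, so f' = f · (v + v_o)/(v − v_s).
f' = 1290 × (337 + 3.333)/(337 − 31.94) = 1290 × 340.33/305.06 ≈ 1439 Hz.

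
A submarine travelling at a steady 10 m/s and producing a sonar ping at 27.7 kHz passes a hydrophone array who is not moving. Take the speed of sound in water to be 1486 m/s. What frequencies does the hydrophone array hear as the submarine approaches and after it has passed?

Approaching: f₁ = f · v/(v − v_s) = 27.7 × 1486/1476 ≈ 27.9 kHz.
Receding: f₂ = f · v/(v + v_s) = 27.7 × 1486/1496 ≈ 27.5 kHz.

27.9 kHz approaching; 27.5 kHz receding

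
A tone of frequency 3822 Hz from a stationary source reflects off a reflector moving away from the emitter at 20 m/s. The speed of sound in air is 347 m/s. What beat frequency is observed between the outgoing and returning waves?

At the reflector (a moving observer), f₁ = f₀ · (v − u)/v = 3822 × 327/347 ≈ 3602 Hz.
On reflection it acts as a source moving away from the stationary detector: f₂ = f₁ · v/(v + u) = 3602 × 347/367 ≈ 3405 Hz.
Equivalently f₂ = f₀ · (v − u)/(v + u).
Beat frequency: |f₂ − f₀| = 2u·f₀/(v + u) = 2 × 20 × 3822/367 ≈ 417 Hz.

417 Hz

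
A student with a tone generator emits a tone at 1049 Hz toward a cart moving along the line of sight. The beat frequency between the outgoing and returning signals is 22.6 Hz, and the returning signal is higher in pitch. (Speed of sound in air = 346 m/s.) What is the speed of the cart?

Double Doppler shift off a moving reflector: f₂ = f₀ · (v + u)/(v − u) (u > 0 toward emitter).
Returning signal is higher, so f₂ = f₀ + Δf = 1049 + 22.6 = 1071.6 Hz.
Rearranging, u = v · (f₂ − f₀)/(f₂ + f₀) = 346 × 22.6/2120.6 ≈ 3.7 m/s.
So the cart is moving at 3.7 m/s toward the emitter.

3.7 m/s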